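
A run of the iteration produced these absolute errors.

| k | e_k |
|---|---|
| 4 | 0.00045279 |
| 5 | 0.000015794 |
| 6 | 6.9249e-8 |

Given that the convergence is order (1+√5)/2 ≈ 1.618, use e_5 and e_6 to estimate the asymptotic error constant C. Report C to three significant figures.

C ≈ e_6 / e_5^1.618
  = 6.9249e-8 / (0.000015794)^1.618
  = 6.9249e-8 / 1.70279e-08 ≈ 4.0668

4.07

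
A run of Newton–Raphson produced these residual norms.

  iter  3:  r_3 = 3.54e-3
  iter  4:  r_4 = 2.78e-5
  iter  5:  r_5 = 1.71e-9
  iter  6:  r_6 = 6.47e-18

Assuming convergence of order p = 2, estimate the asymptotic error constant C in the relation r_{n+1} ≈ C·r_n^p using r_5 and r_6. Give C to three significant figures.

2.21

C ≈ r_6 / r_5^2
  = 6.47e-18 / (1.71e-9)^2
  = 6.47e-18 / 2.9241e-18 ≈ 2.2126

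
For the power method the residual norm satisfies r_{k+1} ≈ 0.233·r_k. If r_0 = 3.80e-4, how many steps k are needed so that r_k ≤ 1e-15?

After k steps, r_k ≈ 3.80e-4·0.233^k.
Need 0.233^k ≤ 1e-15/3.80e-4 = 2.63158e-12.
k ≥ ln(2.63158e-12)/ln(0.233) = -26.6634/-1.45672 = 18.304.
Smallest integer k = 19.

19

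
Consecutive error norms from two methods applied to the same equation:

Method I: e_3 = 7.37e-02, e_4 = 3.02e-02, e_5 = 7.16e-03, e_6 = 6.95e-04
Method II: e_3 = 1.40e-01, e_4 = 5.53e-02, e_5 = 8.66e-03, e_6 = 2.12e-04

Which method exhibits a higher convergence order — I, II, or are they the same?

Method I: p ≈ ln(6.95e-04/7.16e-03)/ln(7.16e-03/3.02e-02) ≈ 1.62.
Method II: p ≈ ln(2.12e-04/8.66e-03)/ln(8.66e-03/5.53e-02) ≈ 2.00.
Method II has the higher order (≈2.0 vs ≈1.6).

II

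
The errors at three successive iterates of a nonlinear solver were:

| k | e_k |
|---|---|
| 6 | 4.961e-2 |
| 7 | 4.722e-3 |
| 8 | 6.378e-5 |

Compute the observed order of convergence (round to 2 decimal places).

1.83

p ≈ ln(e_8/e_7) / ln(e_7/e_6)
  = ln(6.378e-5/4.722e-3) / ln(4.722e-3/4.961e-2)
  = ln(0.013507) / ln(0.0951824)
  = -4.30455 / -2.35196 ≈ 1.83020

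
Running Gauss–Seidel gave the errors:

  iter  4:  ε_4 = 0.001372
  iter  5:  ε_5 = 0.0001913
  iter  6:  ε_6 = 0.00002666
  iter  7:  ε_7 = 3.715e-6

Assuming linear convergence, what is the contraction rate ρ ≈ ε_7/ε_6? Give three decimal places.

ρ ≈ ε_7/ε_6 = 3.715e-6/0.00002666 = 0.13935

0.139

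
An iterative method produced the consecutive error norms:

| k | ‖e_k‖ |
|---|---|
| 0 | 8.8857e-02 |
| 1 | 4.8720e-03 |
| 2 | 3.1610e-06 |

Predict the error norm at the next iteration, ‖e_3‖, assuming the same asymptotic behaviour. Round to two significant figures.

First estimate the order: p ≈ ln(‖e_2‖/‖e_1‖) / ln(‖e_1‖/‖e_0‖) = ln(3.1610e-06/4.8720e-03)/ln(4.8720e-03/8.8857e-02) = ln(0.00064881)/ln(0.0548297) ≈ 2.5281.
Then ‖e_3‖ ≈ ‖e_2‖·(‖e_2‖/‖e_1‖)^p = 3.1610e-06·(0.00064881)^2.5281 = 3.1610e-06·8.72397e-09 ≈ 2.758e-14.

2.8e-14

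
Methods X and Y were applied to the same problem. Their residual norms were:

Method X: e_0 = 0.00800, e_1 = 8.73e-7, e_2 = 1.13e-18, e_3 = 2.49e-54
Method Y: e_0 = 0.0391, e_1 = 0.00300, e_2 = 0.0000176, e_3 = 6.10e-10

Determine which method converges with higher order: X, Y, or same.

Method X: p ≈ ln(2.49e-54/1.13e-18)/ln(1.13e-18/8.73e-7) ≈ 3.00.
Method Y: p ≈ ln(6.10e-10/0.0000176)/ln(0.0000176/0.00300) ≈ 2.00.
Method X has the higher order (≈3.0 vs ≈2.0).

X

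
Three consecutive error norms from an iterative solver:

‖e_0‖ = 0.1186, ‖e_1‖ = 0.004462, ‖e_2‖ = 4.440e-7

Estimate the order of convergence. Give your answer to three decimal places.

p ≈ ln(‖e_2‖/‖e_1‖) / ln(‖e_1‖/‖e_0‖)
  = ln(4.440e-7/0.004462) / ln(0.004462/0.1186)
  = ln(9.95069e-05) / ln(0.0376223)
  = -9.215284 / -3.280158 ≈ 2.809402

2.809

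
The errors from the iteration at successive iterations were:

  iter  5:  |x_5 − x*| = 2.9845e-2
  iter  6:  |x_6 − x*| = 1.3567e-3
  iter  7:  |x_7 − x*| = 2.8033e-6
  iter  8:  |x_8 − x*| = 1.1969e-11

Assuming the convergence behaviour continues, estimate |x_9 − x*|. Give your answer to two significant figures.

First estimate the order: p ≈ ln(|x_8 − x*|/|x_7 − x*|) / ln(|x_7 − x*|/|x_6 − x*|) = ln(1.1969e-11/2.8033e-6)/ln(2.8033e-6/1.3567e-3) = ln(4.26961e-06)/ln(0.00206626) ≈ 2.0000.
Then |x_9 − x*| ≈ |x_8 − x*|·(|x_8 − x*|/|x_7 − x*|)^p = 1.1969e-11·(4.26961e-06)^2.0000 = 1.1969e-11·1.82296e-11 ≈ 2.182e-22.

2.2e-22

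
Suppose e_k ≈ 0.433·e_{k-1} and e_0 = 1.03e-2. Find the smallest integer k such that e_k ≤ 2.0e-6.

After k steps, e_k ≈ 1.03e-2·0.433^k.
Need 0.433^k ≤ 2.0e-6/1.03e-2 = 0.000194175.
k ≥ ln(0.000194175)/ln(0.433) = -8.5468/-0.83702 = 10.211.
Smallest integer k = 11.

11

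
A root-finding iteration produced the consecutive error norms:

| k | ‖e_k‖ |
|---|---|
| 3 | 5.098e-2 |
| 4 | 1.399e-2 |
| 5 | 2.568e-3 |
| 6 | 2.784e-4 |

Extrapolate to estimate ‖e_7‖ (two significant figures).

1.5e-5

First estimate the order: p ≈ ln(‖e_6‖/‖e_5‖) / ln(‖e_5‖/‖e_4‖) = ln(2.784e-4/2.568e-3)/ln(2.568e-3/1.399e-2) = ln(0.108411)/ln(0.18356) ≈ 1.3106.
Then ‖e_7‖ ≈ ‖e_6‖·(‖e_6‖/‖e_5‖)^p = 2.784e-4·(0.108411)^1.3106 = 2.784e-4·0.054371 ≈ 1.514e-05.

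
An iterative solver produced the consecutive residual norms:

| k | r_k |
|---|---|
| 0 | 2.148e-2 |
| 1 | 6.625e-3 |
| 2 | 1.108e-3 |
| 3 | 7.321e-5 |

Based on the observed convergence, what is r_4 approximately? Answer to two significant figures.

First estimate the order: p ≈ ln(r_3/r_2) / ln(r_2/r_1) = ln(7.321e-5/1.108e-3)/ln(1.108e-3/6.625e-3) = ln(0.066074)/ln(0.167245) ≈ 1.5193.
Then r_4 ≈ r_3·(r_3/r_2)^p = 7.321e-5·(0.066074)^1.5193 = 7.321e-5·0.0161166 ≈ 1.18e-06.

1.2e-6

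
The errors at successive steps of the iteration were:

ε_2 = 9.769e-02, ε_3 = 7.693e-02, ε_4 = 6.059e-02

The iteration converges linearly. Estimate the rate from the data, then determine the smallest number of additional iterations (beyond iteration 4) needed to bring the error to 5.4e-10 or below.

78

Rate ρ ≈ ε_4/ε_3 = 6.059e-02/7.693e-02 = 0.7876.
After j more steps, ε_{4+j} ≈ 6.059e-02·ρ^j; need ρ^j ≤ 5.4e-10/6.059e-02 = 8.91236e-09.
j ≥ ln(8.91236e-09)/ln(0.7876) = -18.5358/-0.23876 = 77.634.
So 78 more iterations are needed.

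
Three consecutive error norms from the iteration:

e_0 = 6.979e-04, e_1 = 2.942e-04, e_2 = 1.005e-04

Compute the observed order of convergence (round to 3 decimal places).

p ≈ ln(e_2/e_1) / ln(e_1/e_0)
  = ln(1.005e-04/2.942e-04) / ln(2.942e-04/6.979e-04)
  = ln(0.341604) / ln(0.42155)
  = -1.074103 / -0.863817 ≈ 1.243438

1.243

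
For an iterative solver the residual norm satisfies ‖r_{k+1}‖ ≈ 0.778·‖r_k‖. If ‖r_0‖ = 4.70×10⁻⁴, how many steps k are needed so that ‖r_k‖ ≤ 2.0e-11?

68

After k steps, ‖r_k‖ ≈ 4.70×10⁻⁴·0.778^k.
Need 0.778^k ≤ 2.0e-11/4.70×10⁻⁴ = 4.25532e-08.
k ≥ ln(4.25532e-08)/ln(0.778) = -16.9725/-0.25103 = 67.611.
Smallest integer k = 68.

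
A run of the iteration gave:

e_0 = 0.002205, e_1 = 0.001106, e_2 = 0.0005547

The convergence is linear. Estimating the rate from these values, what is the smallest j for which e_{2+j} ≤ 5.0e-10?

21

Rate ρ ≈ e_2/e_1 = 0.0005547/0.001106 = 0.5015.
After j more steps, e_{2+j} ≈ 0.0005547·ρ^j; need ρ^j ≤ 5.0e-10/0.0005547 = 9.01388e-07.
j ≥ ln(9.01388e-07)/ln(0.5015) = -13.9193/-0.69015 = 20.169.
So 21 more iterations are needed.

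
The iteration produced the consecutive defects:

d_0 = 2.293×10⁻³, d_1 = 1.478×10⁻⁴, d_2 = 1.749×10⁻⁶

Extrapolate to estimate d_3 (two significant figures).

First estimate the order: p ≈ ln(d_2/d_1) / ln(d_1/d_0) = ln(1.749×10⁻⁶/1.478×10⁻⁴)/ln(1.478×10⁻⁴/2.293×10⁻³) = ln(0.0118336)/ln(0.064457) ≈ 1.6182.
Then d_3 ≈ d_2·(d_2/d_1)^p = 1.749×10⁻⁶·(0.0118336)^1.6182 = 1.749×10⁻⁶·0.000761935 ≈ 1.333e-09.

1.3e-9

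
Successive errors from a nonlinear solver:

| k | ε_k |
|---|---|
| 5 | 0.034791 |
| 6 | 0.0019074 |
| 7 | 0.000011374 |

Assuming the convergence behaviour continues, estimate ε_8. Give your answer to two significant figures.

First estimate the order: p ≈ ln(ε_7/ε_6) / ln(ε_6/ε_5) = ln(0.000011374/0.0019074)/ln(0.0019074/0.034791) = ln(0.00596309)/ln(0.0548245) ≈ 1.7641.
Then ε_8 ≈ ε_7·(ε_7/ε_6)^p = 0.000011374·(0.00596309)^1.7641 = 0.000011374·0.000119044 ≈ 1.354e-09.

1.4e-9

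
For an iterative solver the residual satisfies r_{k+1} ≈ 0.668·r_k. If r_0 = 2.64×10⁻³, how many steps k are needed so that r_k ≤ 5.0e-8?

27

After k steps, r_k ≈ 2.64×10⁻³·0.668^k.
Need 0.668^k ≤ 5.0e-8/2.64×10⁻³ = 1.89394e-05.
k ≥ ln(1.89394e-05)/ln(0.668) = -10.8743/-0.40347 = 26.952.
Smallest integer k = 27.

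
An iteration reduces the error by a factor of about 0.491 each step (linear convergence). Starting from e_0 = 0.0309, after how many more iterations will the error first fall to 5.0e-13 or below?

35

After k steps, e_k ≈ 0.0309·0.491^k.
Need 0.491^k ≤ 5.0e-13/0.0309 = 1.61812e-11.
k ≥ ln(1.61812e-11)/ln(0.491) = -24.8472/-0.71131 = 34.932.
Smallest integer k = 35.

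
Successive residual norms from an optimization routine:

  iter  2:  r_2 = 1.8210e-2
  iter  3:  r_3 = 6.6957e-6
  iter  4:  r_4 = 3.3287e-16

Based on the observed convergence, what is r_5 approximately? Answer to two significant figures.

4.1e-47

First estimate the order: p ≈ ln(r_4/r_3) / ln(r_3/r_2) = ln(3.3287e-16/6.6957e-6)/ln(6.6957e-6/1.8210e-2) = ln(4.9714e-11)/ln(0.000367694) ≈ 3.0000.
Then r_5 ≈ r_4·(r_4/r_3)^p = 3.3287e-16·(4.9714e-11)^3.0000 = 3.3287e-16·1.22867e-31 ≈ 4.09e-47.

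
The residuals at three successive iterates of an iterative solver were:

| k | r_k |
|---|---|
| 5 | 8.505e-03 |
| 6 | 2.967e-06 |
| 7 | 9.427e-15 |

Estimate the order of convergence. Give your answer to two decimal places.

2.46

p ≈ ln(r_7/r_6) / ln(r_6/r_5)
  = ln(9.427e-15/2.967e-06) / ln(2.967e-06/8.505e-03)
  = ln(3.17728e-09) / ln(0.000348854)
  = -19.56724 / -7.96086 ≈ 2.45793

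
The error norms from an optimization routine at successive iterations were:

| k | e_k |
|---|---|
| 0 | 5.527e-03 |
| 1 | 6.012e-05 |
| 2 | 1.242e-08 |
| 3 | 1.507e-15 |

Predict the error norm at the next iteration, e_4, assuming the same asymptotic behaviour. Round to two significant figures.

First estimate the order: p ≈ ln(e_3/e_2) / ln(e_2/e_1) = ln(1.507e-15/1.242e-08)/ln(1.242e-08/6.012e-05) = ln(1.21337e-07)/ln(0.000206587) ≈ 1.8769.
Then e_4 ≈ e_3·(e_3/e_2)^p = 1.507e-15·(1.21337e-07)^1.8769 = 1.507e-15·1.04556e-13 ≈ 1.576e-28.

1.6e-28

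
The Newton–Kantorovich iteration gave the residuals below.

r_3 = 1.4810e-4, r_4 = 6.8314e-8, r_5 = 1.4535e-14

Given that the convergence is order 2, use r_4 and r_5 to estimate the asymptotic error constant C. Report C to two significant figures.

C ≈ r_5 / r_4^2
  = 1.4535e-14 / (6.8314e-8)^2
  = 1.4535e-14 / 4.6668e-15 ≈ 3.1146

3.1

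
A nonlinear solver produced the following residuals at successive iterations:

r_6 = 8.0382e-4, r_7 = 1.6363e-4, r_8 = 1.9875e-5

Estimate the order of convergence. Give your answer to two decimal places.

1.32

p ≈ ln(r_8/r_7) / ln(r_7/r_6)
  = ln(1.9875e-5/1.6363e-4) / ln(1.6363e-4/8.0382e-4)
  = ln(0.121463) / ln(0.203565)
  = -2.10815 / -1.59177 ≈ 1.32441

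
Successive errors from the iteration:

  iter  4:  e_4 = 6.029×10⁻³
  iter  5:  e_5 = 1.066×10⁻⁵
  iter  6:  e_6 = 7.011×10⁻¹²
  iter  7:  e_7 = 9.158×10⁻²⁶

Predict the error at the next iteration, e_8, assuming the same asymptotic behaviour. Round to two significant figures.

6.0e-57

First estimate the order: p ≈ ln(e_7/e_6) / ln(e_6/e_5) = ln(9.158×10⁻²⁶/7.011×10⁻¹²)/ln(7.011×10⁻¹²/1.066×10⁻⁵) = ln(1.30623e-14)/ln(6.57692e-07) ≈ 2.2459.
Then e_8 ≈ e_7·(e_7/e_6)^p = 9.158×10⁻²⁶·(1.30623e-14)^2.2459 = 9.158×10⁻²⁶·6.5761e-32 ≈ 6.022e-57.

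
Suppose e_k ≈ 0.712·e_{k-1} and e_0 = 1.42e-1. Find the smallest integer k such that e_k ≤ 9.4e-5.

After k steps, e_k ≈ 1.42e-1·0.712^k.
Need 0.712^k ≤ 9.4e-5/1.42e-1 = 0.000661972.
k ≥ ln(0.000661972)/ln(0.712) = -7.3203/-0.33968 = 21.551.
Smallest integer k = 22.

22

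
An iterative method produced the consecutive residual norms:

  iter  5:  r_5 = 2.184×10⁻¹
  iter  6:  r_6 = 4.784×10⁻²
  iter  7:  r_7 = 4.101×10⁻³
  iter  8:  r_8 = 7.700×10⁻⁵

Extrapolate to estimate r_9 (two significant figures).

First estimate the order: p ≈ ln(r_8/r_7) / ln(r_7/r_6) = ln(7.700×10⁻⁵/4.101×10⁻³)/ln(4.101×10⁻³/4.784×10⁻²) = ln(0.0187759)/ln(0.0857232) ≈ 1.6181.
Then r_9 ≈ r_8·(r_8/r_7)^p = 7.700×10⁻⁵·(0.0187759)^1.6181 = 7.700×10⁻⁵·0.00160884 ≈ 1.239e-07.

1.2e-7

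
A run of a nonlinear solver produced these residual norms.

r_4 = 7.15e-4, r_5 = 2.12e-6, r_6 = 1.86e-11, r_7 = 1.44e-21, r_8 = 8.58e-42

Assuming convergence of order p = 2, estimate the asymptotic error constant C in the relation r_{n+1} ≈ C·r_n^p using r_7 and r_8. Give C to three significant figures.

C ≈ r_8 / r_7^2
  = 8.58e-42 / (1.44e-21)^2
  = 8.58e-42 / 2.0736e-42 ≈ 4.1377

4.14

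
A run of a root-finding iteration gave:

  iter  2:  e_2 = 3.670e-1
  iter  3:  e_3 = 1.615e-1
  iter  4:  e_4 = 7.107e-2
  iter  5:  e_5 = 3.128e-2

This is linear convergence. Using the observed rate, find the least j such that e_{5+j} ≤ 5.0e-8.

Rate ρ ≈ e_5/e_4 = 3.128e-2/7.107e-2 = 0.4401.
After j more steps, e_{5+j} ≈ 3.128e-2·ρ^j; need ρ^j ≤ 5.0e-8/3.128e-2 = 1.59847e-06.
j ≥ ln(1.59847e-06)/ln(0.4401) = -13.3465/-0.82075 = 16.261.
So 17 more iterations are needed.

17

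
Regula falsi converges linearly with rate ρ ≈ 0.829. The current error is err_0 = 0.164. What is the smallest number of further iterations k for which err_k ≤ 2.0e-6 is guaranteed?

61

After k steps, err_k ≈ 0.164·0.829^k.
Need 0.829^k ≤ 2.0e-6/0.164 = 1.21951e-05.
k ≥ ln(1.21951e-05)/ln(0.829) = -11.3145/-0.18754 = 60.331.
Smallest integer k = 61.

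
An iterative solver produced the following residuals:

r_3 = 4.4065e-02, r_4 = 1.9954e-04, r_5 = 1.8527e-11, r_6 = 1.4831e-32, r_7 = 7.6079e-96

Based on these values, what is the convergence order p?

3

Consecutive ratios: r_7/r_6 = 7.6079e-96/1.4831e-32 = 5.12973e-64, r_6/r_5 = 1.4831e-32/1.8527e-11 = 8.00507e-22.
p ≈ ln(5.12973e-64)/ln(8.00507e-22) = -145.7304/-48.5768 ≈ 3.00.
So the convergence is cubic (order 3).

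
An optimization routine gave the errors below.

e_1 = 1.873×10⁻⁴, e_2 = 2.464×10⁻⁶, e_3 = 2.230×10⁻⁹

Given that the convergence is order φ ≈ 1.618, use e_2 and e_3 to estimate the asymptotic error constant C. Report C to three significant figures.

2.65

C ≈ e_3 / e_2^1.618
  = 2.230×10⁻⁹ / (2.464×10⁻⁶)^1.618
  = 2.230×10⁻⁹ / 8.42703e-10 ≈ 2.6462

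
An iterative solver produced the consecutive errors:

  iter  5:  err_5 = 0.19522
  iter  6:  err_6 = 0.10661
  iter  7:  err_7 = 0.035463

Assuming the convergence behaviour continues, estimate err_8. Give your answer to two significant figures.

4.8e-3

First estimate the order: p ≈ ln(err_7/err_6) / ln(err_6/err_5) = ln(0.035463/0.10661)/ln(0.10661/0.19522) = ln(0.332642)/ln(0.546102) ≈ 1.8195.
Then err_8 ≈ err_7·(err_7/err_6)^p = 0.035463·(0.332642)^1.8195 = 0.035463·0.13497 ≈ 0.004786.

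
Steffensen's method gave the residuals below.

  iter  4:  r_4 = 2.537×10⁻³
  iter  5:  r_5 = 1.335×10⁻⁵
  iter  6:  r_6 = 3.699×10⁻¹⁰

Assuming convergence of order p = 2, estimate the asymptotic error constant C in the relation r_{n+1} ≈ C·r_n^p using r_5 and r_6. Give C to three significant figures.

2.08

C ≈ r_6 / r_5^2
  = 3.699×10⁻¹⁰ / (1.335×10⁻⁵)^2
  = 3.699×10⁻¹⁰ / 1.78222e-10 ≈ 2.0755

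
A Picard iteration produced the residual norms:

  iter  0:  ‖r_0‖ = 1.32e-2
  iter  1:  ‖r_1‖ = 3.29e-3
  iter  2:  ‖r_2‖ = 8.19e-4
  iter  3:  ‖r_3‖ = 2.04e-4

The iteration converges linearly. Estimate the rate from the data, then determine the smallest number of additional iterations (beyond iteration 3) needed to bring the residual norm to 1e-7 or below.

Rate ρ ≈ ‖r_3‖/‖r_2‖ = 2.04e-4/8.19e-4 = 0.2491.
After j more steps, ‖r_{3+j}‖ ≈ 2.04e-4·ρ^j; need ρ^j ≤ 1e-7/2.04e-4 = 0.000490196.
j ≥ ln(0.000490196)/ln(0.2491) = -7.6207/-1.38990 = 5.483.
So 6 more iterations are needed.

6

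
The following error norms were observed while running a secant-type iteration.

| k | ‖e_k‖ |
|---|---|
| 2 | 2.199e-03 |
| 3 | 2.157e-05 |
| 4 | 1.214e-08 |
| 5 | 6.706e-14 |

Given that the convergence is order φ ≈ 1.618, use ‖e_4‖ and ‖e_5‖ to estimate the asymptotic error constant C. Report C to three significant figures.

0.431

C ≈ ‖e_5‖ / ‖e_4‖^1.618
  = 6.706e-14 / (1.214e-08)^1.618
  = 6.706e-14 / 1.55692e-13 ≈ 0.43072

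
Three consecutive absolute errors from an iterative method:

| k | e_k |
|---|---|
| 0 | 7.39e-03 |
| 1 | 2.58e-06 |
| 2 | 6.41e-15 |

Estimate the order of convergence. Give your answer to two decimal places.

p ≈ ln(e_2/e_1) / ln(e_1/e_0)
  = ln(6.41e-15/2.58e-06) / ln(2.58e-06/7.39e-03)
  = ln(2.4845e-09) / ln(0.00034912)
  = -19.81319 / -7.96009 ≈ 2.48907

2.49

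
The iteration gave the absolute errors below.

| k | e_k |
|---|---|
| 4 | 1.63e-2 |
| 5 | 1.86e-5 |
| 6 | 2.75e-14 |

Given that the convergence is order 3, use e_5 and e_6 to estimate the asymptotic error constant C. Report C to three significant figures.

C ≈ e_6 / e_5^3
  = 2.75e-14 / (1.86e-5)^3
  = 2.75e-14 / 6.43486e-15 ≈ 4.2736

4.27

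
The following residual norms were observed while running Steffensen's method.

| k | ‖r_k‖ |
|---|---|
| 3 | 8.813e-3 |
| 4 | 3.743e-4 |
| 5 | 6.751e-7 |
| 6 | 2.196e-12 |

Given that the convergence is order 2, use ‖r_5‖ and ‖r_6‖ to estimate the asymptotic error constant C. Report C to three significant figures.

4.82

C ≈ ‖r_6‖ / ‖r_5‖^2
  = 2.196e-12 / (6.751e-7)^2
  = 2.196e-12 / 4.5576e-13 ≈ 4.8183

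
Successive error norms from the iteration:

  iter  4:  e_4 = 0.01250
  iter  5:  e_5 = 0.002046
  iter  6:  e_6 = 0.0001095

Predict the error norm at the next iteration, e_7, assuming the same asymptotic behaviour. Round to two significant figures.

9.6e-7

First estimate the order: p ≈ ln(e_6/e_5) / ln(e_5/e_4) = ln(0.0001095/0.002046)/ln(0.002046/0.01250) = ln(0.0535191)/ln(0.16368) ≈ 1.6177.
Then e_7 ≈ e_6·(e_6/e_5)^p = 0.0001095·(0.0535191)^1.6177 = 0.0001095·0.0087722 ≈ 9.606e-07.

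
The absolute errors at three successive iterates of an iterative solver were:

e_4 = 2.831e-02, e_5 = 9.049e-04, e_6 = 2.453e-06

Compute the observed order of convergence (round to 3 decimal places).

1.717

p ≈ ln(e_6/e_5) / ln(e_5/e_4)
  = ln(2.453e-06/9.049e-04) / ln(9.049e-04/2.831e-02)
  = ln(0.0027108) / ln(0.031964)
  = -5.910511 / -3.443145 ≈ 1.716602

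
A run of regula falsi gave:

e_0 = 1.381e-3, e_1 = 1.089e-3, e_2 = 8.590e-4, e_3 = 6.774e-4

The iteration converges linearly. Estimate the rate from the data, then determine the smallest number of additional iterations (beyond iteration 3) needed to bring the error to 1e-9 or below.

Rate ρ ≈ e_3/e_2 = 6.774e-4/8.590e-4 = 0.7886.
After j more steps, e_{3+j} ≈ 6.774e-4·ρ^j; need ρ^j ≤ 1e-9/6.774e-4 = 1.47623e-06.
j ≥ ln(1.47623e-06)/ln(0.7886) = -13.4260/-0.23750 = 56.531.
So 57 more iterations are needed.

57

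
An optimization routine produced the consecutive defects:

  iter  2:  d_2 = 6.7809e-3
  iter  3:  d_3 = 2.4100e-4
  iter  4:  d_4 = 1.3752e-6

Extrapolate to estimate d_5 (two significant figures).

4.6e-10

First estimate the order: p ≈ ln(d_4/d_3) / ln(d_3/d_2) = ln(1.3752e-6/2.4100e-4)/ln(2.4100e-4/6.7809e-3) = ln(0.00570622)/ln(0.035541) ≈ 1.5481.
Then d_5 ≈ d_4·(d_4/d_3)^p = 1.3752e-6·(0.00570622)^1.5481 = 1.3752e-6·0.000336204 ≈ 4.623e-10.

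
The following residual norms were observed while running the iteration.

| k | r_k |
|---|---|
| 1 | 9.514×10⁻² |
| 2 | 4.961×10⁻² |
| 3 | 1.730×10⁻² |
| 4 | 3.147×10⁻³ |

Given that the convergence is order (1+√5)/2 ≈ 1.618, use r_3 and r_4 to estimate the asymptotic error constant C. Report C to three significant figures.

C ≈ r_4 / r_3^1.618
  = 3.147×10⁻³ / (1.730×10⁻²)^1.618
  = 3.147×10⁻³ / 0.0014098 ≈ 2.2322

2.23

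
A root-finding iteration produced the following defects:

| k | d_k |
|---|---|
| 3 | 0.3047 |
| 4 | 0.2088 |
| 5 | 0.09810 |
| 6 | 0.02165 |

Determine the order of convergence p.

Consecutive ratios: d_6/d_5 = 0.02165/0.09810 = 0.220693, d_5/d_4 = 0.09810/0.2088 = 0.469828.
p ≈ ln(0.220693)/ln(0.469828) = -1.5110/-0.7554 ≈ 2.00.
So the convergence is quadratic (order 2).

2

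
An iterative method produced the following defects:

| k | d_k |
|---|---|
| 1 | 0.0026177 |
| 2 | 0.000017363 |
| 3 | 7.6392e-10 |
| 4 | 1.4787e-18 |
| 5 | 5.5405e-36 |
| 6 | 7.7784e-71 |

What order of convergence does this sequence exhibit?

2

Consecutive ratios: d_6/d_5 = 7.7784e-71/5.5405e-36 = 1.40392e-35, d_5/d_4 = 5.5405e-36/1.4787e-18 = 3.74687e-18.
p ≈ ln(1.40392e-35)/ln(3.74687e-18) = -80.2512/-40.1256 ≈ 2.00.
So the convergence is quadratic (order 2).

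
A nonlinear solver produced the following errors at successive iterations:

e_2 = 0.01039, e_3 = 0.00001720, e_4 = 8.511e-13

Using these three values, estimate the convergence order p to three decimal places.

2.627

p ≈ ln(e_4/e_3) / ln(e_3/e_2)
  = ln(8.511e-13/0.00001720) / ln(0.00001720/0.01039)
  = ln(4.94826e-08) / ln(0.00165544)
  = -16.821645 / -6.403688 ≈ 2.626868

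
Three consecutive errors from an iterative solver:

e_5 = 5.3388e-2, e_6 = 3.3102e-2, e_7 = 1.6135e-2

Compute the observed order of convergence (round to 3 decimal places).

p ≈ ln(e_7/e_6) / ln(e_6/e_5)
  = ln(1.6135e-2/3.3102e-2) / ln(3.3102e-2/5.3388e-2)
  = ln(0.487433) / ln(0.620027)
  = -0.718602 / -0.477992 ≈ 1.503377

1.503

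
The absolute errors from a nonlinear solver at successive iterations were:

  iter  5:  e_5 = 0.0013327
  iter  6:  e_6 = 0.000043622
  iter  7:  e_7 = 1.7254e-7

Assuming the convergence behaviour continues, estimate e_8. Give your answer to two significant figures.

2.2e-11

First estimate the order: p ≈ ln(e_7/e_6) / ln(e_6/e_5) = ln(1.7254e-7/0.000043622)/ln(0.000043622/0.0013327) = ln(0.00395534)/ln(0.032732) ≈ 1.6180.
Then e_8 ≈ e_7·(e_7/e_6)^p = 1.7254e-7·(0.00395534)^1.6180 = 1.7254e-7·0.000129492 ≈ 2.234e-11.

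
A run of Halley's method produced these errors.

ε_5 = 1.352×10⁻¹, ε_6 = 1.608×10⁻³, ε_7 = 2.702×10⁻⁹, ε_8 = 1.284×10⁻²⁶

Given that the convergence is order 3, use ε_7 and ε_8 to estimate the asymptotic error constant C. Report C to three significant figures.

C ≈ ε_8 / ε_7^3
  = 1.284×10⁻²⁶ / (2.702×10⁻⁹)^3
  = 1.284×10⁻²⁶ / 1.97268e-26 ≈ 0.65089

0.651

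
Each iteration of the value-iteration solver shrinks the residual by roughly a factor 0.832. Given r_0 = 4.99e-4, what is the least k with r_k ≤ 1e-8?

After k steps, r_k ≈ 4.99e-4·0.832^k.
Need 0.832^k ≤ 1e-8/4.99e-4 = 2.00401e-05.
k ≥ ln(2.00401e-05)/ln(0.832) = -10.8178/-0.18392 = 58.818.
Smallest integer k = 59.

59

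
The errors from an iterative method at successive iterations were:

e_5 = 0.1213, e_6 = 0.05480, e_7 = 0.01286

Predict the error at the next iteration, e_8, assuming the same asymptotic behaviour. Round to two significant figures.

9.1e-4

First estimate the order: p ≈ ln(e_7/e_6) / ln(e_6/e_5) = ln(0.01286/0.05480)/ln(0.05480/0.1213) = ln(0.234672)/ln(0.451772) ≈ 1.8243.
Then e_8 ≈ e_7·(e_7/e_6)^p = 0.01286·(0.234672)^1.8243 = 0.01286·0.0710448 ≈ 0.0009136.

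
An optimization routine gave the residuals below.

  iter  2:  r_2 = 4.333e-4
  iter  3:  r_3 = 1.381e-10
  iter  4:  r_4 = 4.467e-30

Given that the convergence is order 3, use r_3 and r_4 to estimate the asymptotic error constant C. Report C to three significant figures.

C ≈ r_4 / r_3^3
  = 4.467e-30 / (1.381e-10)^3
  = 4.467e-30 / 2.63379e-30 ≈ 1.696

1.70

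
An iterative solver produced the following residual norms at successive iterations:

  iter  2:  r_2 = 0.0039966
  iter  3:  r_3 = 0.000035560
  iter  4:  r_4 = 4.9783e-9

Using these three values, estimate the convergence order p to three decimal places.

p ≈ ln(r_4/r_3) / ln(r_3/r_2)
  = ln(4.9783e-9/0.000035560) / ln(0.000035560/0.0039966)
  = ln(0.000139997) / ln(0.00889756)
  = -8.873890 / -4.721978 ≈ 1.879274

1.879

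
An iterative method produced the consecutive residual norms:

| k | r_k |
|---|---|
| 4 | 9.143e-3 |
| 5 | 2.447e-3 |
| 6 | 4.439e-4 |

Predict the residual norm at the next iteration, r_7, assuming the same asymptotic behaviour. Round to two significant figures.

4.9e-5

First estimate the order: p ≈ ln(r_6/r_5) / ln(r_5/r_4) = ln(4.439e-4/2.447e-3)/ln(2.447e-3/9.143e-3) = ln(0.181406)/ln(0.267636) ≈ 1.2950.
Then r_7 ≈ r_6·(r_6/r_5)^p = 4.439e-4·(0.181406)^1.2950 = 4.439e-4·0.109636 ≈ 4.867e-05.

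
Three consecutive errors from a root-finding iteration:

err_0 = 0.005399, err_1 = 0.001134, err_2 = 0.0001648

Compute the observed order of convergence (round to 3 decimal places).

1.236

p ≈ ln(err_2/err_1) / ln(err_1/err_0)
  = ln(0.0001648/0.001134) / ln(0.001134/0.005399)
  = ln(0.145326) / ln(0.210039)
  = -1.928776 / -1.560462 ≈ 1.236029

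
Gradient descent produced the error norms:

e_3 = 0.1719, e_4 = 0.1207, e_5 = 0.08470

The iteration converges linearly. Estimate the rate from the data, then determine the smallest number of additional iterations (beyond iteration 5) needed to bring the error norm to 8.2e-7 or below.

33

Rate ρ ≈ e_5/e_4 = 0.08470/0.1207 = 0.7017.
After j more steps, e_{5+j} ≈ 0.08470·ρ^j; need ρ^j ≤ 8.2e-7/0.08470 = 9.68123e-06.
j ≥ ln(9.68123e-06)/ln(0.7017) = -11.5453/-0.35425 = 32.591.
So 33 more iterations are needed.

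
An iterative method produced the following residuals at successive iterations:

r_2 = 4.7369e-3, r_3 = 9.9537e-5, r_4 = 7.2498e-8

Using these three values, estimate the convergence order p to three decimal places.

1.870

p ≈ ln(r_4/r_3) / ln(r_3/r_2)
  = ln(7.2498e-8/9.9537e-5) / ln(9.9537e-5/4.7369e-3)
  = ln(0.000728352) / ln(0.0210131)
  = -7.224726 / -3.862609 ≈ 1.870426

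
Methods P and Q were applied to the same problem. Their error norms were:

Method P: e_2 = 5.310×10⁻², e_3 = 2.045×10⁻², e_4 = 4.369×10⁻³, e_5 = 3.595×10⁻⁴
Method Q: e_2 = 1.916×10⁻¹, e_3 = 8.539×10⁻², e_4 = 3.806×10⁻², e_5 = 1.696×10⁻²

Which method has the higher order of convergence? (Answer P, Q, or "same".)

Method P: p ≈ ln(3.595×10⁻⁴/4.369×10⁻³)/ln(4.369×10⁻³/2.045×10⁻²) ≈ 1.62.
Method Q: p ≈ ln(1.696×10⁻²/3.806×10⁻²)/ln(3.806×10⁻²/8.539×10⁻²) ≈ 1.00.
Method P has the higher order (≈1.6 vs ≈1.0).

P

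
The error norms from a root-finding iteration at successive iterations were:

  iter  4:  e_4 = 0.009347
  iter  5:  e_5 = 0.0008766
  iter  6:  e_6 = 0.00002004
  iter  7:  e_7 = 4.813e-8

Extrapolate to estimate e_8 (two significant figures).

3.2e-12

First estimate the order: p ≈ ln(e_7/e_6) / ln(e_6/e_5) = ln(4.813e-8/0.00002004)/ln(0.00002004/0.0008766) = ln(0.0024017)/ln(0.0228611) ≈ 1.5964.
Then e_8 ≈ e_7·(e_7/e_6)^p = 4.813e-8·(0.0024017)^1.5964 = 4.813e-8·6.58052e-05 ≈ 3.167e-12.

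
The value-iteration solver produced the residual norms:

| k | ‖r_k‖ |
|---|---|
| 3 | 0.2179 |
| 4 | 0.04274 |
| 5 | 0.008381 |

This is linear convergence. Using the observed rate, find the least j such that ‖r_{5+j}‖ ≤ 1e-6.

Rate ρ ≈ ‖r_5‖/‖r_4‖ = 0.008381/0.04274 = 0.1961.
After j more steps, ‖r_{5+j}‖ ≈ 0.008381·ρ^j; need ρ^j ≤ 1e-6/0.008381 = 0.000119318.
j ≥ ln(0.000119318)/ln(0.1961) = -9.0337/-1.62913 = 5.545.
So 6 more iterations are needed.

6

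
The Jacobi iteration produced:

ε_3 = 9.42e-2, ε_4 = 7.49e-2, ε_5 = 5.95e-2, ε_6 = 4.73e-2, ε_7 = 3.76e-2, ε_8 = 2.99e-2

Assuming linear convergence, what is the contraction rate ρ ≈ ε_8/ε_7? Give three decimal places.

ρ ≈ ε_8/ε_7 = 2.99e-2/3.76e-2 = 0.79521

0.795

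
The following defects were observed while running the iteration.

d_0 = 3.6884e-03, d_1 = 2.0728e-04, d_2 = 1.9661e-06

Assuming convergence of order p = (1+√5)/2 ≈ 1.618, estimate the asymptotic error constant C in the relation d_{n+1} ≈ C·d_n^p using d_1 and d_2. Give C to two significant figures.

C ≈ d_2 / d_1^1.618
  = 1.9661e-06 / (2.0728e-04)^1.618
  = 1.9661e-06 / 1.09696e-06 ≈ 1.7923

1.8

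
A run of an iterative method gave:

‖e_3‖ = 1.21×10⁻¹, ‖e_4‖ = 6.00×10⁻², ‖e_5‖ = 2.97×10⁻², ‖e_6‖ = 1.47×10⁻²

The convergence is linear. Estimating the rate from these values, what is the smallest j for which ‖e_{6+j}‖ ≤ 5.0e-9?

22

Rate ρ ≈ ‖e_6‖/‖e_5‖ = 1.47×10⁻²/2.97×10⁻² = 0.4949.
After j more steps, ‖e_{6+j}‖ ≈ 1.47×10⁻²·ρ^j; need ρ^j ≤ 5.0e-9/1.47×10⁻² = 3.40136e-07.
j ≥ ln(3.40136e-07)/ln(0.4949) = -14.8939/-0.70340 = 21.174.
So 22 more iterations are needed.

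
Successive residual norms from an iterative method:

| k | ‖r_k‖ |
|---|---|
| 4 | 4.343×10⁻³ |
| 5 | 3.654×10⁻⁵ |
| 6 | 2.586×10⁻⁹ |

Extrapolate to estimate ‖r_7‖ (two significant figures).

1.3e-17

First estimate the order: p ≈ ln(‖r_6‖/‖r_5‖) / ln(‖r_5‖/‖r_4‖) = ln(2.586×10⁻⁹/3.654×10⁻⁵)/ln(3.654×10⁻⁵/4.343×10⁻³) = ln(7.07718e-05)/ln(0.00841354) ≈ 2.0000.
Then ‖r_7‖ ≈ ‖r_6‖·(‖r_6‖/‖r_5‖)^p = 2.586×10⁻⁹·(7.07718e-05)^2.0000 = 2.586×10⁻⁹·5.00865e-09 ≈ 1.295e-17.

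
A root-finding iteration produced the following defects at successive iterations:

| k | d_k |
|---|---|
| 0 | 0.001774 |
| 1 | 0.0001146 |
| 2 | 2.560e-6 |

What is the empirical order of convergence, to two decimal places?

p ≈ ln(d_2/d_1) / ln(d_1/d_0)
  = ln(2.560e-6/0.0001146) / ln(0.0001146/0.001774)
  = ln(0.0223386) / ln(0.0645998)
  = -3.80144 / -2.73954 ≈ 1.38762

1.39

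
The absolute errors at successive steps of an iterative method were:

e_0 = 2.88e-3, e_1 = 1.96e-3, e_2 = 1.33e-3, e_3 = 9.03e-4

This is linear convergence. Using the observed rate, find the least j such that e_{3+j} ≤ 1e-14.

Rate ρ ≈ e_3/e_2 = 9.03e-4/1.33e-3 = 0.6789.
After j more steps, e_{3+j} ≈ 9.03e-4·ρ^j; need ρ^j ≤ 1e-14/9.03e-4 = 1.10742e-11.
j ≥ ln(1.10742e-11)/ln(0.6789) = -25.2264/-0.38728 = 65.137.
So 66 more iterations are needed.

66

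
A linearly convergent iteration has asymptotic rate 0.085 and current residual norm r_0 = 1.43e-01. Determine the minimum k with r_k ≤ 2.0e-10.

After k steps, r_k ≈ 1.43e-01·0.085^k.
Need 0.085^k ≤ 2.0e-10/1.43e-01 = 1.3986e-09.
k ≥ ln(1.3986e-09)/ln(0.085) = -20.3878/-2.46510 = 8.271.
Smallest integer k = 9.

9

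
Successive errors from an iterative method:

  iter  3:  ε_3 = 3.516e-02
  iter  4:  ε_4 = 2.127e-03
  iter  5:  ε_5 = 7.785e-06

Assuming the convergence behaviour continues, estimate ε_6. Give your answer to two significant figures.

First estimate the order: p ≈ ln(ε_5/ε_4) / ln(ε_4/ε_3) = ln(7.785e-06/2.127e-03)/ln(2.127e-03/3.516e-02) = ln(0.00366008)/ln(0.0604949) ≈ 2.0000.
Then ε_6 ≈ ε_5·(ε_5/ε_4)^p = 7.785e-06·(0.00366008)^2.0000 = 7.785e-06·1.33962e-05 ≈ 1.043e-10.

1.0e-10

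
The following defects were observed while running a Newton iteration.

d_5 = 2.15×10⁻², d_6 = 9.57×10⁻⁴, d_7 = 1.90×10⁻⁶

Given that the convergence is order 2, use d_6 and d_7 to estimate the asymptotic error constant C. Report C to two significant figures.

C ≈ d_7 / d_6^2
  = 1.90×10⁻⁶ / (9.57×10⁻⁴)^2
  = 1.90×10⁻⁶ / 9.15849e-07 ≈ 2.0746

2.1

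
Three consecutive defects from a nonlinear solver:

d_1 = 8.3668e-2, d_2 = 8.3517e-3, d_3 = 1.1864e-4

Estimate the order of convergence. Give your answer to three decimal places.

1.846

p ≈ ln(d_3/d_2) / ln(d_2/d_1)
  = ln(1.1864e-4/8.3517e-3) / ln(8.3517e-3/8.3668e-2)
  = ln(0.0142055) / ln(0.0998195)
  = -4.254126 / -2.304392 ≈ 1.846095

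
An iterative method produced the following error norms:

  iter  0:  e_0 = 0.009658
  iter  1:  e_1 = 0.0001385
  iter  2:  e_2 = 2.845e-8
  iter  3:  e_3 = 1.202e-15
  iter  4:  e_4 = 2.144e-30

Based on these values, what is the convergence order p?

Consecutive ratios: e_4/e_3 = 2.144e-30/1.202e-15 = 1.78369e-15, e_3/e_2 = 1.202e-15/2.845e-8 = 4.22496e-08.
p ≈ ln(1.78369e-15)/ln(4.22496e-08) = -33.9601/-16.9797 ≈ 2.00.
So the convergence is quadratic (order 2).

2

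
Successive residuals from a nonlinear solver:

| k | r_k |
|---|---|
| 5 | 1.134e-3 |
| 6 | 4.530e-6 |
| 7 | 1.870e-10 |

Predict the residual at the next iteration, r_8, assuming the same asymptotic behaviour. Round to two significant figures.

1.8e-18

First estimate the order: p ≈ ln(r_7/r_6) / ln(r_6/r_5) = ln(1.870e-10/4.530e-6)/ln(4.530e-6/1.134e-3) = ln(4.12804e-05)/ln(0.00399471) ≈ 1.8279.
Then r_8 ≈ r_7·(r_7/r_6)^p = 1.870e-10·(4.12804e-05)^1.8279 = 1.870e-10·9.68319e-09 ≈ 1.811e-18.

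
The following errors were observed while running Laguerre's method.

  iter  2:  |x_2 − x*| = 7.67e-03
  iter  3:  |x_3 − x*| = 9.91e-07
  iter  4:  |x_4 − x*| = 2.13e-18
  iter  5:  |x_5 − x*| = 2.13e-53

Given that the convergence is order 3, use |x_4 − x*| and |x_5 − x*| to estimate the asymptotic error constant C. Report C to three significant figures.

2.20

C ≈ |x_5 − x*| / |x_4 − x*|^3
  = 2.13e-53 / (2.13e-18)^3
  = 2.13e-53 / 9.6636e-54 ≈ 2.2041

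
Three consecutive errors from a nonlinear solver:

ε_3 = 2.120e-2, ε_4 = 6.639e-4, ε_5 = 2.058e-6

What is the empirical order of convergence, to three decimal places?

p ≈ ln(ε_5/ε_4) / ln(ε_4/ε_3)
  = ln(2.058e-6/6.639e-4) / ln(6.639e-4/2.120e-2)
  = ln(0.00309986) / ln(0.031316)
  = -5.776398 / -3.463626 ≈ 1.667731

1.668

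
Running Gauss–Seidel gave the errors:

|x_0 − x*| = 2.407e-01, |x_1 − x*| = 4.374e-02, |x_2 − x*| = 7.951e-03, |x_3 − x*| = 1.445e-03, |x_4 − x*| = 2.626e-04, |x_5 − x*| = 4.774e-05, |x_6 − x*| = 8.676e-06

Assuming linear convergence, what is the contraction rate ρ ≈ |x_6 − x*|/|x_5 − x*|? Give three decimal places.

ρ ≈ |x_6 − x*|/|x_5 − x*| = 8.676e-06/4.774e-05 = 0.18173

0.182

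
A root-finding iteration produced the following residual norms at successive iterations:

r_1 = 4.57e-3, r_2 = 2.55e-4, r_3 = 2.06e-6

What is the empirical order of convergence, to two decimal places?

1.67

p ≈ ln(r_3/r_2) / ln(r_2/r_1)
  = ln(2.06e-6/2.55e-4) / ln(2.55e-4/4.57e-3)
  = ln(0.00807843) / ln(0.0557987)
  = -4.81856 / -2.88600 ≈ 1.66963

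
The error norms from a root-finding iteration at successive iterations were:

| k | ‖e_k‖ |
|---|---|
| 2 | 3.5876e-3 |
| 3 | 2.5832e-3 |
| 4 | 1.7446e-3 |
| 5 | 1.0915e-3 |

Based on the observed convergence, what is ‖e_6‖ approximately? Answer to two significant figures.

6.2e-4

First estimate the order: p ≈ ln(‖e_5‖/‖e_4‖) / ln(‖e_4‖/‖e_3‖) = ln(1.0915e-3/1.7446e-3)/ln(1.7446e-3/2.5832e-3) = ln(0.625645)/ln(0.675364) ≈ 1.1948.
Then ‖e_6‖ ≈ ‖e_5‖·(‖e_5‖/‖e_4‖)^p = 1.0915e-3·(0.625645)^1.1948 = 1.0915e-3·0.571022 ≈ 0.0006233.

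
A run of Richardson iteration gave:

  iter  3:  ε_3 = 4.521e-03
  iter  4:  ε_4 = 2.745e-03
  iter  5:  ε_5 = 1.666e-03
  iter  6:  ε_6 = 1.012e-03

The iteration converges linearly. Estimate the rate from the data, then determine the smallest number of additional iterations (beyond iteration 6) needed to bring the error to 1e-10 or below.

33

Rate ρ ≈ ε_6/ε_5 = 1.012e-03/1.666e-03 = 0.6074.
After j more steps, ε_{6+j} ≈ 1.012e-03·ρ^j; need ρ^j ≤ 1e-10/1.012e-03 = 9.88142e-08.
j ≥ ln(9.88142e-08)/ln(0.6074) = -16.1300/-0.49857 = 32.353.
So 33 more iterations are needed.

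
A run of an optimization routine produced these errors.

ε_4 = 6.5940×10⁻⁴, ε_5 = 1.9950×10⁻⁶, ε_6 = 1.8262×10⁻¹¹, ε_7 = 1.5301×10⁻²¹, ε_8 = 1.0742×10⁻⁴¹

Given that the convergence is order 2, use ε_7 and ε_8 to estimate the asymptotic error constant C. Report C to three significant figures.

C ≈ ε_8 / ε_7^2
  = 1.0742×10⁻⁴¹ / (1.5301×10⁻²¹)^2
  = 1.0742×10⁻⁴¹ / 2.34121e-42 ≈ 4.5882

4.59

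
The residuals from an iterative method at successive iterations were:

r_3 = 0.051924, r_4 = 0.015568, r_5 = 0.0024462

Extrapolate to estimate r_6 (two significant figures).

1.4e-4

First estimate the order: p ≈ ln(r_5/r_4) / ln(r_4/r_3) = ln(0.0024462/0.015568)/ln(0.015568/0.051924) = ln(0.15713)/ln(0.299823) ≈ 1.5364.
Then r_6 ≈ r_5·(r_5/r_4)^p = 0.0024462·(0.15713)^1.5364 = 0.0024462·0.0582281 ≈ 0.0001424.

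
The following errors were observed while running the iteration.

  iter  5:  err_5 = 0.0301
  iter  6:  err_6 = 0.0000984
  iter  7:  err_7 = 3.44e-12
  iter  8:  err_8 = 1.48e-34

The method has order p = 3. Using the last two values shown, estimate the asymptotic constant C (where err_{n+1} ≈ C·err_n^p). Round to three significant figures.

C ≈ err_8 / err_7^3
  = 1.48e-34 / (3.44e-12)^3
  = 1.48e-34 / 4.07076e-35 ≈ 3.6357

3.64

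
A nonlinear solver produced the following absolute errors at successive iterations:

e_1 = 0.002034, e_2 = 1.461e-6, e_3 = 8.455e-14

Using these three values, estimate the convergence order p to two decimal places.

2.30

p ≈ ln(e_3/e_2) / ln(e_2/e_1)
  = ln(8.455e-14/1.461e-6) / ln(1.461e-6/0.002034)
  = ln(5.78713e-08) / ln(0.000718289)
  = -16.66504 / -7.23864 ≈ 2.30223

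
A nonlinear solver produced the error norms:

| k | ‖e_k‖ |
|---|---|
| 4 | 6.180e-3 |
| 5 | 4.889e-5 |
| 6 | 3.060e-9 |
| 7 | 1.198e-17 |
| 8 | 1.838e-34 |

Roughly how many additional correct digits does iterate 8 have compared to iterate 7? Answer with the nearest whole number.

17

Digits gained ≈ log₁₀(‖e_7‖/‖e_8‖) = log₁₀(1.198e-17/1.838e-34) = log₁₀(6.51795e+16) ≈ 16.814.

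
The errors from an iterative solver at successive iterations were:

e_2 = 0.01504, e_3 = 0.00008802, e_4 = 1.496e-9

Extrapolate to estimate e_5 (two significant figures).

9.7e-20

First estimate the order: p ≈ ln(e_4/e_3) / ln(e_3/e_2) = ln(1.496e-9/0.00008802)/ln(0.00008802/0.01504) = ln(1.69961e-05)/ln(0.00585239) ≈ 2.1363.
Then e_5 ≈ e_4·(e_4/e_3)^p = 1.496e-9·(1.69961e-05)^2.1363 = 1.496e-9·6.4654e-11 ≈ 9.672e-20.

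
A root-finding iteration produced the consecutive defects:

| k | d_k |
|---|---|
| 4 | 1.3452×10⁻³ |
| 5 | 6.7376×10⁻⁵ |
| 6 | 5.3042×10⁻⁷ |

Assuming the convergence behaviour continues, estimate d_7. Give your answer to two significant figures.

2.1e-10

First estimate the order: p ≈ ln(d_6/d_5) / ln(d_5/d_4) = ln(5.3042×10⁻⁷/6.7376×10⁻⁵)/ln(6.7376×10⁻⁵/1.3452×10⁻³) = ln(0.00787254)/ln(0.0500862) ≈ 1.6180.
Then d_7 ≈ d_6·(d_6/d_5)^p = 5.3042×10⁻⁷·(0.00787254)^1.6180 = 5.3042×10⁻⁷·0.000394379 ≈ 2.092e-10.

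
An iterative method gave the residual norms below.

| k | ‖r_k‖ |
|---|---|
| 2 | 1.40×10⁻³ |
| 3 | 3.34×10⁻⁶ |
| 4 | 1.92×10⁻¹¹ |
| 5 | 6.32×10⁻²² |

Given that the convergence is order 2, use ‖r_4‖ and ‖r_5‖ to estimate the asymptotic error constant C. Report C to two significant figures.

C ≈ ‖r_5‖ / ‖r_4‖^2
  = 6.32×10⁻²² / (1.92×10⁻¹¹)^2
  = 6.32×10⁻²² / 3.6864e-22 ≈ 1.7144

1.7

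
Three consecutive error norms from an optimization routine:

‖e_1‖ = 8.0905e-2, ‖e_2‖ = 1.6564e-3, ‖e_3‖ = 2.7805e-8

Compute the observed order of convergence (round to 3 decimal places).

p ≈ ln(‖e_3‖/‖e_2‖) / ln(‖e_2‖/‖e_1‖)
  = ln(2.7805e-8/1.6564e-3) / ln(1.6564e-3/8.0905e-2)
  = ln(1.67864e-05) / ln(0.0204734)
  = -10.994942 / -3.888629 ≈ 2.827460

2.827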